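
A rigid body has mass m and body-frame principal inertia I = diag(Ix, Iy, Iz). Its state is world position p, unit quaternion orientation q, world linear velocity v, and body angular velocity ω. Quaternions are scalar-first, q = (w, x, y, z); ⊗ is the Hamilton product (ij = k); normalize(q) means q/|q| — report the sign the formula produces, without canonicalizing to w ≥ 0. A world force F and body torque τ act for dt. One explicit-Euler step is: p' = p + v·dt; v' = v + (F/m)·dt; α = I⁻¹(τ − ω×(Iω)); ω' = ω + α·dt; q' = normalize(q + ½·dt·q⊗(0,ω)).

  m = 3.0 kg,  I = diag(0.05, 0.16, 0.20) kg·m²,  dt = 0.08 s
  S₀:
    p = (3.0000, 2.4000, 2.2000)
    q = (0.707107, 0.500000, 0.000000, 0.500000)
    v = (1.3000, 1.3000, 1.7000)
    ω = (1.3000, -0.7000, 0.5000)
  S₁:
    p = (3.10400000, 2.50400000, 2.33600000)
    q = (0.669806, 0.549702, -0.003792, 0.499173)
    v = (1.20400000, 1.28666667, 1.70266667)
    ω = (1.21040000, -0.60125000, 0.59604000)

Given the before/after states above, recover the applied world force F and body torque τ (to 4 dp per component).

velocity change Δv = (-0.09600000, -0.01333333, 0.00266667)
m·(v₁−v₀)/dt = (-3.6000, -0.5000, 0.1000)
rate change Δω = (-0.08960000, 0.09875000, 0.09604000)
τ = I·(Δω/dt) + ω₀×(Iω₀) = (-0.0700, 0.1000, 0.1400)

F = (-3.6000, -0.5000, 0.1000)
τ = (-0.0700, 0.1000, 0.1400)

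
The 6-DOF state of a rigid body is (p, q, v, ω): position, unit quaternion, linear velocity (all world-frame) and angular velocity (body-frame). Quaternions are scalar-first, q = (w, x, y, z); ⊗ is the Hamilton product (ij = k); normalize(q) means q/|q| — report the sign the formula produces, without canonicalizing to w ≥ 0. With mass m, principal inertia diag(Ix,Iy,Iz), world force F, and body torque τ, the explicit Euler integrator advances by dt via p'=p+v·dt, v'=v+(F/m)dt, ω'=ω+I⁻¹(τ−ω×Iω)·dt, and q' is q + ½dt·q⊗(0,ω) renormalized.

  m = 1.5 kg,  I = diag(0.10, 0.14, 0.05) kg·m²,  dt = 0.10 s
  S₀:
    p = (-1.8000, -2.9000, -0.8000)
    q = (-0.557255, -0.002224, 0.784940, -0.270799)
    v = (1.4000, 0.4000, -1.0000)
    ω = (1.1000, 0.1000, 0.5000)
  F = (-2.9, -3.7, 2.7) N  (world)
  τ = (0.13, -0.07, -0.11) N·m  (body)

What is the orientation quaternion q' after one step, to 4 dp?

Hamilton product q⊗(0,ω) = (0.0593519, -0.1934306, -0.3524924, -1.1422839)
updated quaternion q' = (-0.5533, -0.0119, 0.7659, -0.3273)

q' = (-0.5533, -0.0119, 0.7659, -0.3273)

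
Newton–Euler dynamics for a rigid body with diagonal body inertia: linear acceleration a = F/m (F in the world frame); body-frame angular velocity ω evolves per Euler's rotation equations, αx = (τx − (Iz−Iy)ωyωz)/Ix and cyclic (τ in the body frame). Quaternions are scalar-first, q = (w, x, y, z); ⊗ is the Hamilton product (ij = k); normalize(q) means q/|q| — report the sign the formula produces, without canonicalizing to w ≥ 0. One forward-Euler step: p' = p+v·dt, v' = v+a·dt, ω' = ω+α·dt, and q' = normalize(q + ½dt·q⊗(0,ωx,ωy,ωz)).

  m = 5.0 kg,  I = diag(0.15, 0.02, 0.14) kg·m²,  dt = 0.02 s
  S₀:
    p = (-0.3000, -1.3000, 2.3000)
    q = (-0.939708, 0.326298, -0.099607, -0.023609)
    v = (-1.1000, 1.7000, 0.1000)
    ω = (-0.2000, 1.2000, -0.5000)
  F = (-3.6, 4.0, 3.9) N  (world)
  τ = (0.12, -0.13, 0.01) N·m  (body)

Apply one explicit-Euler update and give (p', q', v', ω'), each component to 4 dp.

p' = (-0.3220, -1.2660, 2.3020)
q' = (-0.9379, 0.3289, -0.1092, -0.0152)
v' = (-1.1144, 1.7160, 0.1156)
ω' = (-0.1744, 1.0690, -0.5030)

linear accel F/m = (-0.7200, 0.8000, 0.7800)
p' = p + v·dt = (-0.3220, -1.2660, 2.3020)
v' = v + a·dt = (-1.1144, 1.7160, 0.1156)
precession coupling ω×(Iω) = (-0.0720, 0.0010, 0.0312)
(τ − ω×Iω)/I = (1.2800, -6.5500, -0.1514)
ω' = ω + α·dt = (-0.1744, 1.0690, -0.5030)
q⊗(0,ω) = (0.1729835, 0.2660759, -0.9597788, 0.8414902)
q' = normalize(q + ½dt·q⊗(0,ω)) = (-0.9379, 0.3289, -0.1092, -0.0152)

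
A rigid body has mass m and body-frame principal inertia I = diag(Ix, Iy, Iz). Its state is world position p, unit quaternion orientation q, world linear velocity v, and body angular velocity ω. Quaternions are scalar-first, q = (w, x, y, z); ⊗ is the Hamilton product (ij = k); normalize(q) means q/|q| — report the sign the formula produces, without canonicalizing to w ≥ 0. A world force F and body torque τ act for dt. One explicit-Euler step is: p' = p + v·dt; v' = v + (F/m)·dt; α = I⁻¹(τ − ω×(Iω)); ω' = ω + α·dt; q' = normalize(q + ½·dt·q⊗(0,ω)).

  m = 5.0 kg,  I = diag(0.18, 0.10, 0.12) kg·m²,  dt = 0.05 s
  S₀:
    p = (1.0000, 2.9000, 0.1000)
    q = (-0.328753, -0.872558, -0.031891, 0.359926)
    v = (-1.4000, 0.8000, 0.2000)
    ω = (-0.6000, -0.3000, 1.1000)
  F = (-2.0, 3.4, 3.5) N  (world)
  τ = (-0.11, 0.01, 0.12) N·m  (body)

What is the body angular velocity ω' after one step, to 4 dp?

ω' = (-0.6287, -0.2752, 1.1560)

ω×(Iω) gyroscopic = (-0.0066, -0.0396, -0.0144)
α = I⁻¹(τ − ω×Iω) = (-0.5744, 0.4960, 1.1200)
ω + α·dt = (-0.6287, -0.2752, 1.1560)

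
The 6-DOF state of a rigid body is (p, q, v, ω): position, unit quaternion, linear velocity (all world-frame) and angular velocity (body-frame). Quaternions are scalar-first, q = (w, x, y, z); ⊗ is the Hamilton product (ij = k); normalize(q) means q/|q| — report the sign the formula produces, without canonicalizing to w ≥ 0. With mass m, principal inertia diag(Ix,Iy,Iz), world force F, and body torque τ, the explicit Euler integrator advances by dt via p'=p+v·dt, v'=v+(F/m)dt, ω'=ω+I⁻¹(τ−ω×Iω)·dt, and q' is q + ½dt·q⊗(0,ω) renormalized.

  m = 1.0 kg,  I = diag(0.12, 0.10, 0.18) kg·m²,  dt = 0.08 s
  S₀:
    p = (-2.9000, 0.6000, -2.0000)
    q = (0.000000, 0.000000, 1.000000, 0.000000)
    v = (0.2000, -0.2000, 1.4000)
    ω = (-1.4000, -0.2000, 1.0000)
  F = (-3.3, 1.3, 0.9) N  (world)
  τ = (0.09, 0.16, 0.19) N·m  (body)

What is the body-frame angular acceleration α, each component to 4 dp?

precession coupling ω×(Iω) = (-0.0160, 0.0840, -0.0056)
α = I⁻¹(τ − ω×Iω) = (0.8833, 0.7600, 1.0867)

α = (0.8833, 0.7600, 1.0867)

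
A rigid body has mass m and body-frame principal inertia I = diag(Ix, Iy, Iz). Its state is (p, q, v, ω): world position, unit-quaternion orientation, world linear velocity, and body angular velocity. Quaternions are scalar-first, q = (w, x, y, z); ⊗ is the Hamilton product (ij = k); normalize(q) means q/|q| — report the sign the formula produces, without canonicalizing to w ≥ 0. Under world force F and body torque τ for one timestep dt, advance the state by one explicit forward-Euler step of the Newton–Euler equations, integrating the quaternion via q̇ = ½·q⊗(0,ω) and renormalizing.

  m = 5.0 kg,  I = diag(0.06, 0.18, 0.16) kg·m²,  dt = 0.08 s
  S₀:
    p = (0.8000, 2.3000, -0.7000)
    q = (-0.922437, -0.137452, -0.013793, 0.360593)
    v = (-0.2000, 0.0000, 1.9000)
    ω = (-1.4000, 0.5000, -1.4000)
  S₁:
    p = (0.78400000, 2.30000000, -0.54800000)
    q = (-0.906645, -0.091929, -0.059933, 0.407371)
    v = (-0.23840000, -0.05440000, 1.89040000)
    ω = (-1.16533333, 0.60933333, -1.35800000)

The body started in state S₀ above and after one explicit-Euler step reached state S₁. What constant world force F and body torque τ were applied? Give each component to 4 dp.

v₁ − v₀ = (-0.03840000, -0.05440000, -0.00960000)
F = m·Δv/dt = (-2.4000, -3.4000, -0.6000)
Δω = ω₁−ω₀ = (0.23466667, 0.10933333, 0.04200000)
gyro term ω₀×Iω₀ = (0.0140, -0.1960, -0.0840)
τ = I·(Δω/dt) + ω₀×(Iω₀) = (0.1900, 0.0500, 0.0000)

F = (-2.4000, -3.4000, -0.6000)
τ = (0.1900, 0.0500, 0.0000)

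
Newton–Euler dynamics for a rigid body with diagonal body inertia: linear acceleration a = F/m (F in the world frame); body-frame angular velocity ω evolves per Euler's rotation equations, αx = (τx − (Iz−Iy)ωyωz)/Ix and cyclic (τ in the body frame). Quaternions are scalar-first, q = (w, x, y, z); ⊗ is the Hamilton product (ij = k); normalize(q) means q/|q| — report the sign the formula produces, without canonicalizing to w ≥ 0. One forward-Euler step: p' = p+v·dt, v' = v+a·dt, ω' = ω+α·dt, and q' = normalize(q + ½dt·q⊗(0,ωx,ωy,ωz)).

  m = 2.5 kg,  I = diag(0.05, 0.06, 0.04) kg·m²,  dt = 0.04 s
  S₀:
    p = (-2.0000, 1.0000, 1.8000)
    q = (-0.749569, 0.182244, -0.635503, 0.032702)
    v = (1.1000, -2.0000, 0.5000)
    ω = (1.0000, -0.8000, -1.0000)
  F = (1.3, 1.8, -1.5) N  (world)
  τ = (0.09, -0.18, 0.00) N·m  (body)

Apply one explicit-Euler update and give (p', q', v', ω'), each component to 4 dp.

p' = (-1.9560, 0.9200, 1.8200)
q' = (-0.7623, 0.1804, -0.6189, 0.0575)
v' = (1.1208, -1.9712, 0.4760)
ω' = (1.0848, -0.9133, -0.9920)

angular accel α = (2.1200, -2.8333, 0.2000)
new body rate ω' = (1.0848, -0.9133, -0.9920)
Hamilton product q⊗(0,ω) = (-0.6579444, -0.0879044, 0.8146012, 1.2392768)
q + ½dt·q⊗(0,ω), renormalized = (-0.7623, 0.1804, -0.6189, 0.0575)
new position p' = (-1.9560, 0.9200, 1.8200)
v' = v + a·dt = (1.1208, -1.9712, 0.4760)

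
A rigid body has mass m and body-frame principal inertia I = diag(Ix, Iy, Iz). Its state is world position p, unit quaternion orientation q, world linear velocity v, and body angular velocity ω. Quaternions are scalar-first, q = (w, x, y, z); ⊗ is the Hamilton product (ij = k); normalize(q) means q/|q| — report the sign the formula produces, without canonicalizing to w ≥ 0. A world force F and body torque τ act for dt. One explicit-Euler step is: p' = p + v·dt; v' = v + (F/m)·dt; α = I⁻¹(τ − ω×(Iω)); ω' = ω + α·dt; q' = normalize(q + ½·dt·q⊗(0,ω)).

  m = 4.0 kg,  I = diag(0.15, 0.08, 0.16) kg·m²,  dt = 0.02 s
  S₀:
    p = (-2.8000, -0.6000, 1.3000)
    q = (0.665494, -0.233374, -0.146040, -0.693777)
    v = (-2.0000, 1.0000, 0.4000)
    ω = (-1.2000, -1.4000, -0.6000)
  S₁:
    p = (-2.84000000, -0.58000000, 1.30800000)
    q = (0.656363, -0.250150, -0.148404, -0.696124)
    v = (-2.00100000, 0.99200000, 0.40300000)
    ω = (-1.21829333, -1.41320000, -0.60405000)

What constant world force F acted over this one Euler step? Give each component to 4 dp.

F = (-0.2000, -1.6000, 0.6000)

Δv = v₁−v₀ = (-0.00100000, -0.00800000, 0.00300000)
applied force F = (-0.2000, -1.6000, 0.6000)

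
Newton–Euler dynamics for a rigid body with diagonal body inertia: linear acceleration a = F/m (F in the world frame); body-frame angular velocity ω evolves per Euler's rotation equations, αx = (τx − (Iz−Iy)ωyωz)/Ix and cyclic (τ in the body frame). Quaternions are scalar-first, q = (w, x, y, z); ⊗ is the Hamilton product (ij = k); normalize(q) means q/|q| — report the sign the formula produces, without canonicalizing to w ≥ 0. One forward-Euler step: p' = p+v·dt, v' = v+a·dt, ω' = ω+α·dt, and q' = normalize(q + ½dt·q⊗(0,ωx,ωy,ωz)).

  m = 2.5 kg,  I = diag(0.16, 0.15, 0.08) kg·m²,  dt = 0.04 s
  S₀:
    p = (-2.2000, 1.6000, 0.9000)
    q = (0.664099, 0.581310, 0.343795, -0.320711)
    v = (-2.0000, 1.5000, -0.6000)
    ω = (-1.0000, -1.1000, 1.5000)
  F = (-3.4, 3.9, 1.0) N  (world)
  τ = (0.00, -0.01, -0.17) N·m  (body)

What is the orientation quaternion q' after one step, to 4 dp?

2q̇ = q⊗(0,ω) = (1.4405510, -0.5011886, -1.2817629, 0.7005025)
updated quaternion q' = (0.6923, 0.5708, 0.3179, -0.3064)

q' = (0.6923, 0.5708, 0.3179, -0.3064)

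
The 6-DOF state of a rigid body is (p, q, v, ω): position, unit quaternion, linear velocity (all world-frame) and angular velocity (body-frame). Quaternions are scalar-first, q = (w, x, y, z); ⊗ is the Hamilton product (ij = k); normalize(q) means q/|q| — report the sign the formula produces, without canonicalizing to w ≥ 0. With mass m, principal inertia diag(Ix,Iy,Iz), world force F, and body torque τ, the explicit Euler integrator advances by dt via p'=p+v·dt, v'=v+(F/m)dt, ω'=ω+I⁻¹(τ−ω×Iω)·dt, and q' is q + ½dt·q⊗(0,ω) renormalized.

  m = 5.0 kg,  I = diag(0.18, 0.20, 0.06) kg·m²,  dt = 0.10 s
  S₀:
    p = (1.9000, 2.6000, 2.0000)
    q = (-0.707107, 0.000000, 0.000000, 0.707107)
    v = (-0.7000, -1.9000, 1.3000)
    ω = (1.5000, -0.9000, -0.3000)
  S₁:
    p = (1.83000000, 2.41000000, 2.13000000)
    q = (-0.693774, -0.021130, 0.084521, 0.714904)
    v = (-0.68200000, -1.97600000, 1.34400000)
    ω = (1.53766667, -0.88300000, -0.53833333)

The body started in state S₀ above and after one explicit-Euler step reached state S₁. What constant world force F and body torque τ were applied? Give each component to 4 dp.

ω₁ − ω₀ = (0.03766667, 0.01700000, -0.23833333)
τ = I·(Δω/dt) + ω₀×(Iω₀) = (0.0300, -0.0200, -0.1700)
v₁ − v₀ = (0.01800000, -0.07600000, 0.04400000)
F = m·Δv/dt = (0.9000, -3.8000, 2.2000)

F = (0.9000, -3.8000, 2.2000)
τ = (0.0300, -0.0200, -0.1700)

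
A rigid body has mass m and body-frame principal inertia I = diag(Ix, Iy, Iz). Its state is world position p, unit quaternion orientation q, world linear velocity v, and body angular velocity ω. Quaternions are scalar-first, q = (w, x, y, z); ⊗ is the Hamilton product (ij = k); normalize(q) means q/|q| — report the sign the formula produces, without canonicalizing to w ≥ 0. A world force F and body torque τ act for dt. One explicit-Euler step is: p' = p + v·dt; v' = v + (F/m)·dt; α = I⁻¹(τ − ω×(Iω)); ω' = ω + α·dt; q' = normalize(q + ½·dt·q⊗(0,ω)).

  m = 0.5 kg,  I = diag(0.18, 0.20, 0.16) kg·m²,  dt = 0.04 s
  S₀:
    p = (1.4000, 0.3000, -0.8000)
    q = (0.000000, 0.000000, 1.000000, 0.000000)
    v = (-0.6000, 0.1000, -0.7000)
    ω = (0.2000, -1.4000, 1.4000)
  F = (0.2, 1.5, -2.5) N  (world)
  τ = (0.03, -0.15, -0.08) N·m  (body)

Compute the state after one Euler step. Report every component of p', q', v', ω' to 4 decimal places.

p + v·dt = (1.3760, 0.3040, -0.8280)
v + (F/m)dt = (-0.5840, 0.2200, -0.9000)
ω×(Iω) gyroscopic = (0.0784, 0.0056, -0.0056)
α = I⁻¹(τ − ω×Iω) = (-0.2689, -0.7780, -0.4650)
ω' = ω + α·dt = (0.1892, -1.4311, 1.3814)
2q̇ = q⊗(0,ω) = (1.4000000, 1.4000000, 0.0000000, -0.2000000)
updated quaternion q' = (0.0280, 0.0280, 0.9992, -0.0040)

p' = (1.3760, 0.3040, -0.8280)
q' = (0.0280, 0.0280, 0.9992, -0.0040)
v' = (-0.5840, 0.2200, -0.9000)
ω' = (0.1892, -1.4311, 1.3814)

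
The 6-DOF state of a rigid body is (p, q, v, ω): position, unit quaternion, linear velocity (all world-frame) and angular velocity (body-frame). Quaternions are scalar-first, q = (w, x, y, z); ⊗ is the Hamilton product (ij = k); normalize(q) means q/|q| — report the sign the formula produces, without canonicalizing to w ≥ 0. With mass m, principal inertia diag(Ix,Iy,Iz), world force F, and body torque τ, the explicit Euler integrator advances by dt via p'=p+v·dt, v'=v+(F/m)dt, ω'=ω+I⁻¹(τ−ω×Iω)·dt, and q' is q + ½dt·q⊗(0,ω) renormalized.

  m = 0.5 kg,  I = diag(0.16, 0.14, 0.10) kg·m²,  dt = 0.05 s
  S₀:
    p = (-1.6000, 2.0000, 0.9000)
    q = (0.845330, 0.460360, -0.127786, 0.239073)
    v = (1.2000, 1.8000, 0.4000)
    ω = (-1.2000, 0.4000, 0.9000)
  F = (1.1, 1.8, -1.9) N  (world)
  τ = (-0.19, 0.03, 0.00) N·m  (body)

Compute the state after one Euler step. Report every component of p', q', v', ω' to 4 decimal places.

new position p' = (-1.5400, 2.0900, 0.9200)
v' = v + a·dt = (1.3100, 1.9800, 0.2100)
gyro term ω×Iω = (-0.0144, -0.0648, 0.0096)
angular accel α = (-1.0975, 0.6771, -0.0960)
ω' = ω + α·dt = (-1.2549, 0.4339, 0.8952)
Hamilton product q⊗(0,ω) = (0.3883807, -1.2250326, -0.3630796, 0.7915978)
q' = normalize(q + ½dt·q⊗(0,ω)) = (0.8544, 0.4294, -0.1368, 0.2587)

p' = (-1.5400, 2.0900, 0.9200)
q' = (0.8544, 0.4294, -0.1368, 0.2587)
v' = (1.3100, 1.9800, 0.2100)
ω' = (-1.2549, 0.4339, 0.8952)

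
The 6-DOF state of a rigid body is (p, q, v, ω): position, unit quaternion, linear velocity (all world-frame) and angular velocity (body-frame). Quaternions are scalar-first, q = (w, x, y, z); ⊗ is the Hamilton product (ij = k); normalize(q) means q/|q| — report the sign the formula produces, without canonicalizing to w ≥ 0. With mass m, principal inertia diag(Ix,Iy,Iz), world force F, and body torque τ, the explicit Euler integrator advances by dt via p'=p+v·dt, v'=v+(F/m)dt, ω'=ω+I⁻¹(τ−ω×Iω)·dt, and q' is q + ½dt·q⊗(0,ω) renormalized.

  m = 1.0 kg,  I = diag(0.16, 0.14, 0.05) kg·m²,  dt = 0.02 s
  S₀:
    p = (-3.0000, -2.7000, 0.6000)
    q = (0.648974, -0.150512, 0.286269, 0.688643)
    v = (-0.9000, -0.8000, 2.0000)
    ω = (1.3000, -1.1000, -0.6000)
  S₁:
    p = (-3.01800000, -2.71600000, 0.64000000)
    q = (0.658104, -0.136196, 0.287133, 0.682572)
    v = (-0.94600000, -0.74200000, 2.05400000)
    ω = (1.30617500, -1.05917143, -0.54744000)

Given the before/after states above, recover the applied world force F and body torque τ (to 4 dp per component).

F = (-2.3000, 2.9000, 2.7000)
τ = (-0.0100, 0.2000, 0.1600)

v₁ − v₀ = (-0.04600000, 0.05800000, 0.05400000)
applied force F = (-2.3000, 2.9000, 2.7000)
ω₁ − ω₀ = (0.00617500, 0.04082857, 0.05256000)
precession coupling = (-0.0594, -0.0858, 0.0286)
τ = I·(Δω/dt) + ω₀×(Iω₀) = (-0.0100, 0.2000, 0.1600)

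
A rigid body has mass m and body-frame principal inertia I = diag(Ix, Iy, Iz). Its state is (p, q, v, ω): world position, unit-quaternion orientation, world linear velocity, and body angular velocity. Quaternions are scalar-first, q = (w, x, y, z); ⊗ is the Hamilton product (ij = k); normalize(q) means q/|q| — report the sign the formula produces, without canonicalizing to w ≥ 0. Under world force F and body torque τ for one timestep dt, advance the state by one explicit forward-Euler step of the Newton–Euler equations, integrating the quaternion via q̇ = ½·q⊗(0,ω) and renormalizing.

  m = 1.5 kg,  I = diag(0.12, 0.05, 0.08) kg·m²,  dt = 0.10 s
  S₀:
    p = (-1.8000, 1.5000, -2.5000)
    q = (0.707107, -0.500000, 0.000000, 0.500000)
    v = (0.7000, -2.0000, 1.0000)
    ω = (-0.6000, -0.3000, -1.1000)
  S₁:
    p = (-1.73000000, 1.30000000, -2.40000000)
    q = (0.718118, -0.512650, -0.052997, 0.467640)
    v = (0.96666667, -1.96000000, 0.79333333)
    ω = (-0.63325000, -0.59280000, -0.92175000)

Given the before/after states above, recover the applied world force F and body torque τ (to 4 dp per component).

Δω = ω₁−ω₀ = (-0.03325000, -0.29280000, 0.17825000)
I·α + gyro = (-0.0300, -0.1200, 0.1300)
v₁ − v₀ = (0.26666667, 0.04000000, -0.20666667)
applied force F = (4.0000, 0.6000, -3.1000)

F = (4.0000, 0.6000, -3.1000)
τ = (-0.0300, -0.1200, 0.1300)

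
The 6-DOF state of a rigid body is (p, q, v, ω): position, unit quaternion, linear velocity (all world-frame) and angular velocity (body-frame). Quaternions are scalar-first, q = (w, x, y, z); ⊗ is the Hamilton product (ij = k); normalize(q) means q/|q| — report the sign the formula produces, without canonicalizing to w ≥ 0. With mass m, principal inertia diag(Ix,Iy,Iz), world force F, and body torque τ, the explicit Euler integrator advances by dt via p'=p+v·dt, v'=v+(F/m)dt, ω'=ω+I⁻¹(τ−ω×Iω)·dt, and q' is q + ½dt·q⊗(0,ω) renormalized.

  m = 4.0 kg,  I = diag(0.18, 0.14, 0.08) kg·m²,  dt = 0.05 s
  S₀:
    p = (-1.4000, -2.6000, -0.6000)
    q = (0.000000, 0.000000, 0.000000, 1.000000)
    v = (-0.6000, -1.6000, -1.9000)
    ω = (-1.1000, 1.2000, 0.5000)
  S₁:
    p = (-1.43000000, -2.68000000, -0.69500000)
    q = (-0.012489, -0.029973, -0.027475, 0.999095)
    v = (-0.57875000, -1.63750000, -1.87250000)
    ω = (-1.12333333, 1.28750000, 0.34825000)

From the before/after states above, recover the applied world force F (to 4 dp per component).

Δv = v₁−v₀ = (0.02125000, -0.03750000, 0.02750000)
applied force F = (1.7000, -3.0000, 2.2000)

F = (1.7000, -3.0000, 2.2000)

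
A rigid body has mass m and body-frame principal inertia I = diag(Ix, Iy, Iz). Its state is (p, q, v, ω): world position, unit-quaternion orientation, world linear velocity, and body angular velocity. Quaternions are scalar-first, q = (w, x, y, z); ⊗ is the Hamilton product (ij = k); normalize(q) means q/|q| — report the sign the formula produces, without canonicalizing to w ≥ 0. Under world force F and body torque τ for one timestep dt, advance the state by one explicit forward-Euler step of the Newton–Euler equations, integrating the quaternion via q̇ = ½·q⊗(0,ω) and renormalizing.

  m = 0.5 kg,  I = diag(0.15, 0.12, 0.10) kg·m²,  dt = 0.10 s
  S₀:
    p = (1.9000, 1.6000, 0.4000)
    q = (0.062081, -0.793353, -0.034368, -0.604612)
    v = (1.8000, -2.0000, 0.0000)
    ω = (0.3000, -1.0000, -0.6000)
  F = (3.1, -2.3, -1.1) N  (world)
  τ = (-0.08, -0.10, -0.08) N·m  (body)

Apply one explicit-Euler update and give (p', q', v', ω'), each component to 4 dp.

linear accel F/m = (6.2000, -4.6000, -2.2000)
new position p' = (2.0800, 1.4000, 0.4000)
v + (F/m)dt = (2.4200, -2.4600, -0.2200)
precession coupling ω×(Iω) = (-0.0120, -0.0090, 0.0090)
α = I⁻¹(τ − ω×Iω) = (-0.4533, -0.7583, -0.8900)
ω' = ω + α·dt = (0.2547, -1.0758, -0.6890)
2q̇ = q⊗(0,ω) = (-0.1591293, -0.5653669, -0.7194764, 0.7664148)
q + ½dt·q⊗(0,ω), renormalized = (0.0540, -0.8201, -0.0702, -0.5653)

p' = (2.0800, 1.4000, 0.4000)
q' = (0.0540, -0.8201, -0.0702, -0.5653)
v' = (2.4200, -2.4600, -0.2200)
ω' = (0.2547, -1.0758, -0.6890)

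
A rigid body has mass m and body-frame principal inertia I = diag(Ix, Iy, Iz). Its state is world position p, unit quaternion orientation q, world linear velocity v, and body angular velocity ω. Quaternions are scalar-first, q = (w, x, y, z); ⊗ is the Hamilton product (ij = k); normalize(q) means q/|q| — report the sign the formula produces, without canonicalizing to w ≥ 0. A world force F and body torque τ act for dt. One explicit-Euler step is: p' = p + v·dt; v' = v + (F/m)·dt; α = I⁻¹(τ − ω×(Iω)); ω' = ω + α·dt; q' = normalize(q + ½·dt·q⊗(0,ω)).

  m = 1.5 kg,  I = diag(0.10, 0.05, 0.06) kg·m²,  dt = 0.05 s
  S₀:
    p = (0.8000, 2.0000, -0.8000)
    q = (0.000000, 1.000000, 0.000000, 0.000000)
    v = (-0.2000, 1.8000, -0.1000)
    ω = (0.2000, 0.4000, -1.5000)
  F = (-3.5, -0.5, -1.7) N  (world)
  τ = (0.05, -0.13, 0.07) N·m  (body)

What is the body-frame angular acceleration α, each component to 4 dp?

precession coupling ω×(Iω) = (-0.0060, -0.0120, -0.0040)
(τ − ω×Iω)/I = (0.5600, -2.3600, 1.2333)

α = (0.5600, -2.3600, 1.2333)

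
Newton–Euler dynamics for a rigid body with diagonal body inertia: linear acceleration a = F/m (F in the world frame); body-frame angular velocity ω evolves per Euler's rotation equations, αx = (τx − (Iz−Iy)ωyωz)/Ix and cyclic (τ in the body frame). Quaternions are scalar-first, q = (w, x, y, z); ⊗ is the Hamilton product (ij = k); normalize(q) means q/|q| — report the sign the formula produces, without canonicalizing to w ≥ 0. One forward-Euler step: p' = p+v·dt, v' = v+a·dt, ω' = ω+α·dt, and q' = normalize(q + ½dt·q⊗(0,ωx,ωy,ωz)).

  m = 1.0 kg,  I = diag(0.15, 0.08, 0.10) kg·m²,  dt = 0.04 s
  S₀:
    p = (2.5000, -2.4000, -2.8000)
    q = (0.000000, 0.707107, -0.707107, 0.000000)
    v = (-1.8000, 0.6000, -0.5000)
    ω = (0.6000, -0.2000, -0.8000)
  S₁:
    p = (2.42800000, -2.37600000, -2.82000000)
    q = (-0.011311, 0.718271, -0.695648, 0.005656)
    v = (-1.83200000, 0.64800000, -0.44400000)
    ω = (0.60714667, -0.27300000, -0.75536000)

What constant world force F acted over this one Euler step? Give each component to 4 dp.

F = (-0.8000, 1.2000, 1.4000)

Δv = v₁−v₀ = (-0.03200000, 0.04800000, 0.05600000)
F = m·Δv/dt = (-0.8000, 1.2000, 1.4000)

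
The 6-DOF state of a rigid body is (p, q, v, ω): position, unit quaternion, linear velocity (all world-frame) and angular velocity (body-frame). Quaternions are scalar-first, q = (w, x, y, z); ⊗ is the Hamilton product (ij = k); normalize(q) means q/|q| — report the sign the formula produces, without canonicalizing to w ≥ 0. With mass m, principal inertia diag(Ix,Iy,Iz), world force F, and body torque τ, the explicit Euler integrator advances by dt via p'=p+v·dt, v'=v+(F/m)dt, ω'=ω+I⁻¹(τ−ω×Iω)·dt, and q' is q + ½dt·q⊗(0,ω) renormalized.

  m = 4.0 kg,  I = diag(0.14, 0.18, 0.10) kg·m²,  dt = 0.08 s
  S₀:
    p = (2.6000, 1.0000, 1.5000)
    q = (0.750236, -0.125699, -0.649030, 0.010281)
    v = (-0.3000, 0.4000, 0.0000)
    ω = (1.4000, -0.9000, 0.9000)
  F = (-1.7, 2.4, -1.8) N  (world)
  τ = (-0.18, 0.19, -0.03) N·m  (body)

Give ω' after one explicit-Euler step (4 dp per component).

(τ − ω×Iω)/I = (-1.7486, 0.7756, 0.2040)
ω + α·dt = (1.2601, -0.8380, 0.9163)

ω' = (1.2601, -0.8380, 0.9163)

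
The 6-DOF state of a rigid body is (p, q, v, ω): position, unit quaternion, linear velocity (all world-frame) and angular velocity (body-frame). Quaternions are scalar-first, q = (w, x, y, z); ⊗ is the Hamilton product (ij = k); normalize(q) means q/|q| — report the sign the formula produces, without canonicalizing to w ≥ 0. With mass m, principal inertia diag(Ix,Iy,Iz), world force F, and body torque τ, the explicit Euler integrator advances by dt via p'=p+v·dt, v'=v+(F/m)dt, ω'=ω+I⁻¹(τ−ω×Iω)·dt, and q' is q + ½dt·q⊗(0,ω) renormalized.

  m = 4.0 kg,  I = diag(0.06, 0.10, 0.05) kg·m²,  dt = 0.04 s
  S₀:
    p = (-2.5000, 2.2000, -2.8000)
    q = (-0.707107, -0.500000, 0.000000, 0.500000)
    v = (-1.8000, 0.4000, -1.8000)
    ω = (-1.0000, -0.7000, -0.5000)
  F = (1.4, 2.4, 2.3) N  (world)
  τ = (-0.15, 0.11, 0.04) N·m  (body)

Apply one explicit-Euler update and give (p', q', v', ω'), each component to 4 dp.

a = (0.3500, 0.6000, 0.5750)
p' = p + v·dt = (-2.5720, 2.2160, -2.8720)
v' = v + a·dt = (-1.7860, 0.4240, -1.7770)
(τ − ω×Iω)/I = (-2.2083, 1.0500, 0.2400)
ω + α·dt = (-1.0883, -0.6580, -0.4904)
q⊗(0,ω) = (-0.2500000, 1.0571070, -0.2550251, 0.7035535)
updated quaternion q' = (-0.7119, -0.4787, -0.0051, 0.5139)

p' = (-2.5720, 2.2160, -2.8720)
q' = (-0.7119, -0.4787, -0.0051, 0.5139)
v' = (-1.7860, 0.4240, -1.7770)
ω' = (-1.0883, -0.6580, -0.4904)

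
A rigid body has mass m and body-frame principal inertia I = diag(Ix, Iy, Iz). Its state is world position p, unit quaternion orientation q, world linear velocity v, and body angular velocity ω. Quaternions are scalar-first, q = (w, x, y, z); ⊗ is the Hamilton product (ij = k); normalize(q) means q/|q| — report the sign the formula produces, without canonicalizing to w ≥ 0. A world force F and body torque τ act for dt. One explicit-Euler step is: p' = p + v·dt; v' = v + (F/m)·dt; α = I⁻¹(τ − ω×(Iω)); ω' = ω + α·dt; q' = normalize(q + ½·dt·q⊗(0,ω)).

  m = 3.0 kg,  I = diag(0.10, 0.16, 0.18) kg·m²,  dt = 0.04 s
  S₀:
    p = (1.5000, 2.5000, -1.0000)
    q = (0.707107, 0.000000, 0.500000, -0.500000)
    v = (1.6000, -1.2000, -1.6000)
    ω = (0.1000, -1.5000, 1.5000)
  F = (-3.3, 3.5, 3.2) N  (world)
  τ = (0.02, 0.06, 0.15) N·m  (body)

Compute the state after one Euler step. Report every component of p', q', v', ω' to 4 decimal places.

(τ − ω×Iω)/I = (0.6500, 0.4500, 0.8833)
new body rate ω' = (0.1260, -1.4820, 1.5353)
q⊗(0,ω) = (1.5000000, 0.0707107, -1.1106605, 1.0106605)
q + ½dt·q⊗(0,ω), renormalized = (0.7364, 0.0014, 0.4774, -0.4794)
a = F/m = (-1.1000, 1.1667, 1.0667)
new position p' = (1.5640, 2.4520, -1.0640)
v + (F/m)dt = (1.5560, -1.1533, -1.5573)

p' = (1.5640, 2.4520, -1.0640)
q' = (0.7364, 0.0014, 0.4774, -0.4794)
v' = (1.5560, -1.1533, -1.5573)
ω' = (0.1260, -1.4820, 1.5353)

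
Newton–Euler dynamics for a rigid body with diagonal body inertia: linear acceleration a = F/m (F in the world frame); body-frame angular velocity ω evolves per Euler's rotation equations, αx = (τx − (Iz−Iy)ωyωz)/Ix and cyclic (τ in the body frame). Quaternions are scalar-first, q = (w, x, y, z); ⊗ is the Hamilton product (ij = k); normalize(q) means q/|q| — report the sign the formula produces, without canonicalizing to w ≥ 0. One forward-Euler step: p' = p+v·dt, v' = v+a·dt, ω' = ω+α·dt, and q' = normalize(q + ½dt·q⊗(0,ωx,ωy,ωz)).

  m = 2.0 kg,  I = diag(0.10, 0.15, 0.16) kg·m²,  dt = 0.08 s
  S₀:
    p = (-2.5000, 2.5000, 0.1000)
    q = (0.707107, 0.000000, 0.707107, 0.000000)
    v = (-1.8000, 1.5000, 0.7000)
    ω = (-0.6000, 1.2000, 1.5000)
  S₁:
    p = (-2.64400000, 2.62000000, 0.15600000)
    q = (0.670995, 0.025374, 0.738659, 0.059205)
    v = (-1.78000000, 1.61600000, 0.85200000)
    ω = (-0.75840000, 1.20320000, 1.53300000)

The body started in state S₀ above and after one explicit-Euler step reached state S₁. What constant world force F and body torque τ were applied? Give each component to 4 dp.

F = (0.5000, 2.9000, 3.8000)
τ = (-0.1800, 0.0600, 0.0300)

ω₁ − ω₀ = (-0.15840000, 0.00320000, 0.03300000)
applied torque τ = (-0.1800, 0.0600, 0.0300)
v₁ − v₀ = (0.02000000, 0.11600000, 0.15200000)
F = m·Δv/dt = (0.5000, 2.9000, 3.8000)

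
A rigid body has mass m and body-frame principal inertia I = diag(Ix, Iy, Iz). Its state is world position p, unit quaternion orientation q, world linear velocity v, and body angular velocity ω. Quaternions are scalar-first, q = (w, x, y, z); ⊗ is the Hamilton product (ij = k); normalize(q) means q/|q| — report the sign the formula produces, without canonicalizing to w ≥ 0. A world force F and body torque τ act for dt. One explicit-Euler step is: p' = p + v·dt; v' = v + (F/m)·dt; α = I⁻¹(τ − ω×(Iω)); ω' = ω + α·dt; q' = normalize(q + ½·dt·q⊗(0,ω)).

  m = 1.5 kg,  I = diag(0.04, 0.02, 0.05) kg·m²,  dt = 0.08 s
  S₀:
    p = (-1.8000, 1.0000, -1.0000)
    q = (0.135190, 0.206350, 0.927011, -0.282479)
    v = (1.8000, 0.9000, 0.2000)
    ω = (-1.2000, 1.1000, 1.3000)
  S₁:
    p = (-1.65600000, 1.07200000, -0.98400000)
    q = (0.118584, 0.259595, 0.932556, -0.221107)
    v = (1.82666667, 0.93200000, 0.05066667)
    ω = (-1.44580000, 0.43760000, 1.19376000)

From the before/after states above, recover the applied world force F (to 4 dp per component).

velocity change Δv = (0.02666667, 0.03200000, -0.14933333)
applied force F = (0.5000, 0.6000, -2.8000)

F = (0.5000, 0.6000, -2.8000)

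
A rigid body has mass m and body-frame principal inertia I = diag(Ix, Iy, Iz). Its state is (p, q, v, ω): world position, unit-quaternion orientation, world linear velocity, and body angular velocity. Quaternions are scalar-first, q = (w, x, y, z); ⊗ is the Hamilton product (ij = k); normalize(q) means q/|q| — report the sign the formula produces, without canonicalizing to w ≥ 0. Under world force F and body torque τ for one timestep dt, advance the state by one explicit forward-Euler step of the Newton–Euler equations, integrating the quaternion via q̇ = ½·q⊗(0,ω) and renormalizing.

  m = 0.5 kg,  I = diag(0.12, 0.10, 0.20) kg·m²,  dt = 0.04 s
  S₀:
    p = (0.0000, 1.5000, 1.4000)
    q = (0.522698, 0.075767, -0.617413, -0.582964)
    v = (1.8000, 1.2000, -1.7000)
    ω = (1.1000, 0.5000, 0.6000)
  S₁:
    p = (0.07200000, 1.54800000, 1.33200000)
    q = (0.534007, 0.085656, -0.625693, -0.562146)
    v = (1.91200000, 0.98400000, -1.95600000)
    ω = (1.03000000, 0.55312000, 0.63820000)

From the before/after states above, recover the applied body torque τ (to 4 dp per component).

Δω = ω₁−ω₀ = (-0.07000000, 0.05312000, 0.03820000)
ω₀×(Iω₀) = (0.0300, -0.0528, -0.0110)
applied torque τ = (-0.1800, 0.0800, 0.1800)

τ = (-0.1800, 0.0800, 0.1800)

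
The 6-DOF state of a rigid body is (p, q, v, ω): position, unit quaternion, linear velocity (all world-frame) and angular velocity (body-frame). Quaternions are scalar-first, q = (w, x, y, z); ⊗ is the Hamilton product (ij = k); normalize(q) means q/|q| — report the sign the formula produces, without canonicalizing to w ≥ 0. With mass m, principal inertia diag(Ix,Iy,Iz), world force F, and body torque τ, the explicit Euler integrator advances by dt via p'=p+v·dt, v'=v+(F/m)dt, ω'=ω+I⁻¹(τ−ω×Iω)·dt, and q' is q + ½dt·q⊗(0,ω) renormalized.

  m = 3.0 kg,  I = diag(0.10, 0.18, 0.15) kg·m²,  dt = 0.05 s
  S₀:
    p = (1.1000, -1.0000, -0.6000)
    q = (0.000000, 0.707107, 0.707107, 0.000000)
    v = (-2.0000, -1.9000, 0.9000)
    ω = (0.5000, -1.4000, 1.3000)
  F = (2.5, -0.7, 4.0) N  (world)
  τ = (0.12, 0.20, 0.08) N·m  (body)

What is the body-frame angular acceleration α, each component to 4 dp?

precession coupling ω×(Iω) = (0.0546, -0.0325, -0.0560)
angular accel α = (0.6540, 1.2917, 0.9067)

α = (0.6540, 1.2917, 0.9067)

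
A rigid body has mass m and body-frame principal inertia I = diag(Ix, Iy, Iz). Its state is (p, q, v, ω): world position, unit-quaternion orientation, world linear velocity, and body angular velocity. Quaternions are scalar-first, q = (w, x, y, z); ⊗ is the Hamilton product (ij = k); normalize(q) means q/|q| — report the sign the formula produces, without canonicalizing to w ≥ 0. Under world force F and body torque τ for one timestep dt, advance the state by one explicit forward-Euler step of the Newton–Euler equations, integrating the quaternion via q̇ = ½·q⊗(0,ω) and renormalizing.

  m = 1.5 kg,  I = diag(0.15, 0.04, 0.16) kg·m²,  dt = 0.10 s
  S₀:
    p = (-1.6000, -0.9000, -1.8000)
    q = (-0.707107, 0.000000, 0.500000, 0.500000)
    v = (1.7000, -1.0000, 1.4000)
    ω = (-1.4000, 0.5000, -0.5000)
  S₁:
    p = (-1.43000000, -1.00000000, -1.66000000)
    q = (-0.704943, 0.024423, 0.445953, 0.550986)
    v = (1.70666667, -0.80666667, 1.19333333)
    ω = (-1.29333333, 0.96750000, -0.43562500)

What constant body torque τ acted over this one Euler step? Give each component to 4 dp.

rate change Δω = (0.10666667, 0.46750000, 0.06437500)
applied torque τ = (0.1300, 0.1800, 0.1800)

τ = (0.1300, 0.1800, 0.1800)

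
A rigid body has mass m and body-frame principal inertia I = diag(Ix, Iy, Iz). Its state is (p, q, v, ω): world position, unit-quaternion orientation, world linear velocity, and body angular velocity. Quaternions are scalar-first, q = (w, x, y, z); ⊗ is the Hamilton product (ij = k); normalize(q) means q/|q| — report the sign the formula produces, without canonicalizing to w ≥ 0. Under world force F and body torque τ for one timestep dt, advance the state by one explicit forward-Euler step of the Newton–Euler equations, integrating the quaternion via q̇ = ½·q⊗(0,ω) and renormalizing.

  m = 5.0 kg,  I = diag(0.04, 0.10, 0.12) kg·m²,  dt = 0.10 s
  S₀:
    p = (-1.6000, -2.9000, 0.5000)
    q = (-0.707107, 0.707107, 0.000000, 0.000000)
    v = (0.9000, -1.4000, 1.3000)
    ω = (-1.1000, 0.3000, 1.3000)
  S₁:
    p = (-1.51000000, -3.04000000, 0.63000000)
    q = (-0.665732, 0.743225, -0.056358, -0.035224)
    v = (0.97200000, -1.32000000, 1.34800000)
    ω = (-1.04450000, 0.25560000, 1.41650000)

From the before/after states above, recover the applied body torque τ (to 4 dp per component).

ω₁ − ω₀ = (0.05550000, -0.04440000, 0.11650000)
applied torque τ = (0.0300, 0.0700, 0.1200)

τ = (0.0300, 0.0700, 0.1200)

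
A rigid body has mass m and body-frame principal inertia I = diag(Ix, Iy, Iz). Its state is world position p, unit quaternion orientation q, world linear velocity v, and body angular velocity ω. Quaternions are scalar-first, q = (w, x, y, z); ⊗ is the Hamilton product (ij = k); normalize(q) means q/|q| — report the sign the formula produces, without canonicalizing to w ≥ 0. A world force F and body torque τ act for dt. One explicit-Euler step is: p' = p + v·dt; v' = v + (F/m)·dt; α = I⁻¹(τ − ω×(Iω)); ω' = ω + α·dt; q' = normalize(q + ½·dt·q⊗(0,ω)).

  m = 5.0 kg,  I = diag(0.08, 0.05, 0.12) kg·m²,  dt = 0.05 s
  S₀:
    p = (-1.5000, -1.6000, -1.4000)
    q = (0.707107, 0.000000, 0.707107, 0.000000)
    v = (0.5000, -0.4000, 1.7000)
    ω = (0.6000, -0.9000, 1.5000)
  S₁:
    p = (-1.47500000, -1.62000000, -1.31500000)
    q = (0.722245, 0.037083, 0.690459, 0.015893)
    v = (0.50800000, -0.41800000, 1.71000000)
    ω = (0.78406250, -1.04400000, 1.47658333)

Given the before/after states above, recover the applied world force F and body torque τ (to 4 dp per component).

F = (0.8000, -1.8000, 1.0000)
τ = (0.2000, -0.1800, -0.0400)

Δv = v₁−v₀ = (0.00800000, -0.01800000, 0.01000000)
F = m·Δv/dt = (0.8000, -1.8000, 1.0000)
Δω = ω₁−ω₀ = (0.18406250, -0.14400000, -0.02341667)
ω₀×(Iω₀) = (-0.0945, -0.0360, 0.0162)
applied torque τ = (0.2000, -0.1800, -0.0400)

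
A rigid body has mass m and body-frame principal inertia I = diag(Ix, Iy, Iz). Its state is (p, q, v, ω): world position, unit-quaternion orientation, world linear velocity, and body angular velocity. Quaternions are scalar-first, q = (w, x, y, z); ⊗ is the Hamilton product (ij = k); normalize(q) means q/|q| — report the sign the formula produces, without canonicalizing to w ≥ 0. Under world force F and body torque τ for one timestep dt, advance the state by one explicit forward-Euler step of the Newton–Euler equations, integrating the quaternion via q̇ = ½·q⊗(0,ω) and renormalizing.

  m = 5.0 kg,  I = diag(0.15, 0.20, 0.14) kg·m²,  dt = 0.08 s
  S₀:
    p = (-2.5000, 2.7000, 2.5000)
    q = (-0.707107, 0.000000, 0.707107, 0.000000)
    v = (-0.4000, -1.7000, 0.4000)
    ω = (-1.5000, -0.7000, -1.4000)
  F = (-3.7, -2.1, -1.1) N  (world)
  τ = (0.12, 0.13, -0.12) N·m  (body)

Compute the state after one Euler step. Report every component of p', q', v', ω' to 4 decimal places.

p' = (-2.5320, 2.5640, 2.5320)
q' = (-0.6847, 0.0028, 0.7242, 0.0817)
v' = (-0.4592, -1.7336, 0.3824)
ω' = (-1.4046, -0.6564, -1.4986)

new position p' = (-2.5320, 2.5640, 2.5320)
v + (F/m)dt = (-0.4592, -1.7336, 0.3824)
angular accel α = (1.1920, 0.5450, -1.2321)
new body rate ω' = (-1.4046, -0.6564, -1.4986)
2q̇ = q⊗(0,ω) = (0.4949749, 0.0707107, 0.4949749, 2.0506103)
q + ½dt·q⊗(0,ω), renormalized = (-0.6847, 0.0028, 0.7242, 0.0817)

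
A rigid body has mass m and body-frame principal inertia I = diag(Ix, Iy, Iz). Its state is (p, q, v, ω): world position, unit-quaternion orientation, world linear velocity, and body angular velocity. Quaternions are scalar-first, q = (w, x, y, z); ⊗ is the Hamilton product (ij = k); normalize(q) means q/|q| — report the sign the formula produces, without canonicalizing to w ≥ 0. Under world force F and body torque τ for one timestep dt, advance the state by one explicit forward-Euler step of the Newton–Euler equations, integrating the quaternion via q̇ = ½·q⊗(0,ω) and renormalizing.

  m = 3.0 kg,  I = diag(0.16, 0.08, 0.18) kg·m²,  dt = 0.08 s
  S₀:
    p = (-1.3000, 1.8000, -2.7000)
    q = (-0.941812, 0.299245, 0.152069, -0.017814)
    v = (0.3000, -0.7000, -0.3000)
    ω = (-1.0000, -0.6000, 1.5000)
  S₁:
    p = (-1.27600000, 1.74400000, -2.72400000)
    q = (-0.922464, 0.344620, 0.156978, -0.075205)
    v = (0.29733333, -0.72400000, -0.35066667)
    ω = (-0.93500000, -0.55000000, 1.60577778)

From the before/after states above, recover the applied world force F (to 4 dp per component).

F = (-0.1000, -0.9000, -1.9000)

v₁ − v₀ = (-0.00266667, -0.02400000, -0.05066667)
applied force F = (-0.1000, -0.9000, -1.9000)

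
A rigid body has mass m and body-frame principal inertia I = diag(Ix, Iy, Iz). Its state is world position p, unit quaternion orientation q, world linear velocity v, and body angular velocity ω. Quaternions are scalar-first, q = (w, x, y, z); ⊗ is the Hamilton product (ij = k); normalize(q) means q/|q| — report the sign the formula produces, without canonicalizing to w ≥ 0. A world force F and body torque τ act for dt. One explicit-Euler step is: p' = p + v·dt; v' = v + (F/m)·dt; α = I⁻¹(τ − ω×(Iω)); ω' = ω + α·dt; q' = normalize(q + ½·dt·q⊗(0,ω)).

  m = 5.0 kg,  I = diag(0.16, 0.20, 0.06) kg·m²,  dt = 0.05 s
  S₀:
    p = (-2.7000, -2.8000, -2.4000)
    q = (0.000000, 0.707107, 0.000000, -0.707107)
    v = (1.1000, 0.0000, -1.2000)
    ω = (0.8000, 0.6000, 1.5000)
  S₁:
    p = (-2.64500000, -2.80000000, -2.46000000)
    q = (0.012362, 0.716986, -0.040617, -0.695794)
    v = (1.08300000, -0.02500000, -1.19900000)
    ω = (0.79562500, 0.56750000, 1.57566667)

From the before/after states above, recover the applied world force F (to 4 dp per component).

F = (-1.7000, -2.5000, 0.1000)

velocity change Δv = (-0.01700000, -0.02500000, 0.00100000)
applied force F = (-1.7000, -2.5000, 0.1000)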